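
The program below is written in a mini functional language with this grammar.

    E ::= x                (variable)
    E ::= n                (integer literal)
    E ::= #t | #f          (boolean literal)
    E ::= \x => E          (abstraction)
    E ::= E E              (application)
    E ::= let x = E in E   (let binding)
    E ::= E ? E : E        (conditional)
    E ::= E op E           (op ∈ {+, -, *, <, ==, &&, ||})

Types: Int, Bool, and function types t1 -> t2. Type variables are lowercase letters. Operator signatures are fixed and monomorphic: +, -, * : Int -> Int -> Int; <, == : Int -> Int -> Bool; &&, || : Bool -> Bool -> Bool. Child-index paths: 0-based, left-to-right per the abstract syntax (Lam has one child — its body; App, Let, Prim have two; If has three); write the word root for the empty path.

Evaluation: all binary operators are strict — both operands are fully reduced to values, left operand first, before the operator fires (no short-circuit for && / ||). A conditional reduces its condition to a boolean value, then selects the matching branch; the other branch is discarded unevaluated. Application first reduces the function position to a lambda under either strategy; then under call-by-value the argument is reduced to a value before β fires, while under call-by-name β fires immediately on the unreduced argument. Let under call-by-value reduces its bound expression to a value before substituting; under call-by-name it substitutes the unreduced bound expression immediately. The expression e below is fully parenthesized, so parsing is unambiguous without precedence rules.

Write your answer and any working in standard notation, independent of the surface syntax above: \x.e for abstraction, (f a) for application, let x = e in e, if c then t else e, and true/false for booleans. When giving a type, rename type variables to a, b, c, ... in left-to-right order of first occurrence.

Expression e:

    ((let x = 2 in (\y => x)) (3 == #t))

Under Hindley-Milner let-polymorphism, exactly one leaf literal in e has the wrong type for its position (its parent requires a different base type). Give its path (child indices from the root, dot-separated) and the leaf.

Trace:
let x : Int
x : Int
\y._ : a -> Int
  unify Int ~ Int
  unify Bool ~ Int
  FAIL: mismatch Bool ~ Int

Answer: 1.1 : true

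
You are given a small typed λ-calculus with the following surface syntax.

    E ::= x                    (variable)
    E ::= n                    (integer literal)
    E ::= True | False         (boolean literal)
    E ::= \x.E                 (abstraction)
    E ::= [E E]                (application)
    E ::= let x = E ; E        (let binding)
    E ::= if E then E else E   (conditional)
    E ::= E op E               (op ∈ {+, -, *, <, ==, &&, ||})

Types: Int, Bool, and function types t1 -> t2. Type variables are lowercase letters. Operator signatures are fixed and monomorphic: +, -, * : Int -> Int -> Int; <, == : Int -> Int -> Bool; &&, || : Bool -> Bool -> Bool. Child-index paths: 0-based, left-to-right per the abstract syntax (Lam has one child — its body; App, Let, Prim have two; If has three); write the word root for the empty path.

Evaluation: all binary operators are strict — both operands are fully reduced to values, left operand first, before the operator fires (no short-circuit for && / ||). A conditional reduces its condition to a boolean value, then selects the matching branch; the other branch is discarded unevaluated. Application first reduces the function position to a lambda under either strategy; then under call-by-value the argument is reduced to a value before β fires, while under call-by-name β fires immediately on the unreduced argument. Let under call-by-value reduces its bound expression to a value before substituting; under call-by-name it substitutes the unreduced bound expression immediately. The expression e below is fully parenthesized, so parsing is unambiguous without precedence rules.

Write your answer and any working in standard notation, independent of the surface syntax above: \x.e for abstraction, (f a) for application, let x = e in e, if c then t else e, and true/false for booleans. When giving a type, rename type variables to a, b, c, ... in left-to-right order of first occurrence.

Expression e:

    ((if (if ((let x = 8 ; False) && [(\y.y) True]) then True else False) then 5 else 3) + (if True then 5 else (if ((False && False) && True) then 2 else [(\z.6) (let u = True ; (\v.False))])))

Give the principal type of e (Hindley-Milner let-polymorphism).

Answer: Int

Working:
let x : Int
  unify Bool ~ Bool
y : a
\y._ : a -> a
  unify a -> a ~ Bool -> b
  unify a ~ Bool
  unify Bool ~ b
_ _ : Bool
  unify Bool ~ Bool
  unify Bool ~ Bool
  unify Bool ~ Bool
  unify Bool ~ Bool
  unify Int ~ Int
  unify Int ~ Int
  unify Bool ~ Bool
  unify Bool ~ Bool
  unify Bool ~ Bool
  unify Bool ~ Bool
  unify Bool ~ Bool
  unify Bool ~ Bool
\z._ : c -> Int
let u : Bool
\v._ : d -> Bool
  unify c -> Int ~ (d -> Bool) -> e
  unify c ~ d -> Bool
  unify Int ~ e
_ _ : Int
  unify Int ~ Int
  unify Int ~ Int
  unify Int ~ Int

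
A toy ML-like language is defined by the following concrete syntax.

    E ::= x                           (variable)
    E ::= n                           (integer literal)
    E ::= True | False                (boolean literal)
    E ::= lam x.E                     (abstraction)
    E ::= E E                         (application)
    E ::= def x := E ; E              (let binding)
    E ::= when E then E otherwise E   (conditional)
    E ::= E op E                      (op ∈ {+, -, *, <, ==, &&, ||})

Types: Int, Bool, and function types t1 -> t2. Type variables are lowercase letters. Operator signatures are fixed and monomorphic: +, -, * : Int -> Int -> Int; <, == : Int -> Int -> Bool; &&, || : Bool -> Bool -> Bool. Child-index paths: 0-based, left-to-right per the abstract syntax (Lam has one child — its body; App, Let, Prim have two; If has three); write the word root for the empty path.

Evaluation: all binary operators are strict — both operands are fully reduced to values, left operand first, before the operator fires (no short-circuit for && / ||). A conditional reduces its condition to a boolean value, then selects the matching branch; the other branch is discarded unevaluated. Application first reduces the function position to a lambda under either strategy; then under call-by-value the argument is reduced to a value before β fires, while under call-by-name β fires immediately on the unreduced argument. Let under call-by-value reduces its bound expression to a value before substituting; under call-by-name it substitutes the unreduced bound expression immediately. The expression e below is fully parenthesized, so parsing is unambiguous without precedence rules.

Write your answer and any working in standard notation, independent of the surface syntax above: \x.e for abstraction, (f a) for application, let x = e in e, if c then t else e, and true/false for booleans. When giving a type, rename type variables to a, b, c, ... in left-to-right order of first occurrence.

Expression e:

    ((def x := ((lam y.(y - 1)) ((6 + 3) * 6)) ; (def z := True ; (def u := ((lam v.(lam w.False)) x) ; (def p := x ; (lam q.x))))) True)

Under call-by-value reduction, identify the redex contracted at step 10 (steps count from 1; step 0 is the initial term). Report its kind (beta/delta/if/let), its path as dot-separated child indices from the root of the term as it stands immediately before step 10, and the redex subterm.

Answer: beta at root : ((\q.53) true)

Derivation:
step 0: ((let x = ((\y.(y - 1)) ((6 + 3) * 6)) in (let z = true in (let u = ((\v.(\w.false)) x) in (let p = x in (\q.x))))) true)
step 1: [delta@0.0.1.0] ((let x = ((\y.(y - 1)) (9 * 6)) in (let z = true in (let u = ((\v.(\w.false)) x) in (let p = x in (\q.x))))) true)
step 2: [delta@0.0.1] ((let x = ((\y.(y - 1)) 54) in (let z = true in (let u = ((\v.(\w.false)) x) in (let p = x in (\q.x))))) true)
step 3: [beta@0.0] ((let x = (54 - 1) in (let z = true in (let u = ((\v.(\w.false)) x) in (let p = x in (\q.x))))) true)
step 4: [delta@0.0] ((let x = 53 in (let z = true in (let u = ((\v.(\w.false)) x) in (let p = x in (\q.x))))) true)
step 5: [let@0] ((let z = true in (let u = ((\v.(\w.false)) 53) in (let p = 53 in (\q.53)))) true)
step 6: [let@0] ((let u = ((\v.(\w.false)) 53) in (let p = 53 in (\q.53))) true)
step 7: [beta@0.0] ((let u = (\w.false) in (let p = 53 in (\q.53))) true)
step 8: [let@0] ((let p = 53 in (\q.53)) true)
step 9: [let@0] ((\q.53) true)
step 10: [beta@root] 53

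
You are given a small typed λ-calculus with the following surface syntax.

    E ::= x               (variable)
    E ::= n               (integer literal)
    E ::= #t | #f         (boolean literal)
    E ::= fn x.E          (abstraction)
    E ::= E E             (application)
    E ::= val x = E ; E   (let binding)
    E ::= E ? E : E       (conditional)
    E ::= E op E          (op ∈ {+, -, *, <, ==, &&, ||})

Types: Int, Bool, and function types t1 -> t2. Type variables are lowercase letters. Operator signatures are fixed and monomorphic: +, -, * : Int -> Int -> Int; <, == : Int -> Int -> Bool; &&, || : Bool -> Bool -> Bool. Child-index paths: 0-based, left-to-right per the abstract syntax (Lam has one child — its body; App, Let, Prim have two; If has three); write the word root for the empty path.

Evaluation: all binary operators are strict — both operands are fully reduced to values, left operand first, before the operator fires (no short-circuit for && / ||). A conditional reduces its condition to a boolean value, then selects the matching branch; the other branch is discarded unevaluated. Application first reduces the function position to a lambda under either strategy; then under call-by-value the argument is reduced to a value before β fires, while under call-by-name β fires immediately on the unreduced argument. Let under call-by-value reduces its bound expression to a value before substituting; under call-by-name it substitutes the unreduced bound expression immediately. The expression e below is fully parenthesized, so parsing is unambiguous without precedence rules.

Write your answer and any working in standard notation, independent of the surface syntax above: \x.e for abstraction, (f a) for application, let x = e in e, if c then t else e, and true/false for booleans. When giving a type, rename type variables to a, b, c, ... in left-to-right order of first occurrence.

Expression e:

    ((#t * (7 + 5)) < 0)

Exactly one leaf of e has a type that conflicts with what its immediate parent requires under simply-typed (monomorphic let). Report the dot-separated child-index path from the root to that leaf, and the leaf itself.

Answer: 0.0 : true

Working:
  unify Bool ~ Int
  FAIL: mismatch Bool ~ Int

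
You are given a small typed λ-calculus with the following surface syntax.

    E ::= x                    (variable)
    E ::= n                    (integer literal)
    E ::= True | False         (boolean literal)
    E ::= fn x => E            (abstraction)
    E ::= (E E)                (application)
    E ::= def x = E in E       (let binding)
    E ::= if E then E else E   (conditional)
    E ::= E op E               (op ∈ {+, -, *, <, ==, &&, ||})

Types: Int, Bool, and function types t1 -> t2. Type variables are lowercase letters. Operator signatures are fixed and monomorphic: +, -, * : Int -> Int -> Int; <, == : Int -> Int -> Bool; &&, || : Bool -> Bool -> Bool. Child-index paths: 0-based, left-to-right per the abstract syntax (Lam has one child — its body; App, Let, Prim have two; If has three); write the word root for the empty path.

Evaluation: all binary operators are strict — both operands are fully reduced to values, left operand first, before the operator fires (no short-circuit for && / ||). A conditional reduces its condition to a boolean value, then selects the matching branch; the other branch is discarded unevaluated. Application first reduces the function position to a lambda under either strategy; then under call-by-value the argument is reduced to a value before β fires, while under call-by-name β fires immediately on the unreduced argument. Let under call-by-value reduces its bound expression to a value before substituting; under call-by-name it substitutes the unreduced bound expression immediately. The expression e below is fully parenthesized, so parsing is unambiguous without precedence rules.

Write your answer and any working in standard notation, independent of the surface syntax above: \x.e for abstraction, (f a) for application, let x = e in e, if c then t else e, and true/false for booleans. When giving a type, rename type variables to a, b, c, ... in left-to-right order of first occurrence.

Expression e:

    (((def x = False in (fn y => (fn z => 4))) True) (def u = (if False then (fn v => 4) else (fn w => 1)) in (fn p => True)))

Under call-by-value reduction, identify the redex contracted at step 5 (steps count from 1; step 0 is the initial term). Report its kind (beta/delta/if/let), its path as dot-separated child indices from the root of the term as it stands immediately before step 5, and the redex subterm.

Trace:
step 0: (((let x = false in (\y.(\z.4))) true) (let u = (if false then (\v.4) else (\w.1)) in (\p.true)))
step 1: [let@0.0] (((\y.(\z.4)) true) (let u = (if false then (\v.4) else (\w.1)) in (\p.true)))
step 2: [beta@0] ((\z.4) (let u = (if false then (\v.4) else (\w.1)) in (\p.true)))
step 3: [if@1.0] ((\z.4) (let u = (\w.1) in (\p.true)))
step 4: [let@1] ((\z.4) (\p.true))
step 5: [beta@root] 4

Answer: beta at root : ((\z.4) (\p.true))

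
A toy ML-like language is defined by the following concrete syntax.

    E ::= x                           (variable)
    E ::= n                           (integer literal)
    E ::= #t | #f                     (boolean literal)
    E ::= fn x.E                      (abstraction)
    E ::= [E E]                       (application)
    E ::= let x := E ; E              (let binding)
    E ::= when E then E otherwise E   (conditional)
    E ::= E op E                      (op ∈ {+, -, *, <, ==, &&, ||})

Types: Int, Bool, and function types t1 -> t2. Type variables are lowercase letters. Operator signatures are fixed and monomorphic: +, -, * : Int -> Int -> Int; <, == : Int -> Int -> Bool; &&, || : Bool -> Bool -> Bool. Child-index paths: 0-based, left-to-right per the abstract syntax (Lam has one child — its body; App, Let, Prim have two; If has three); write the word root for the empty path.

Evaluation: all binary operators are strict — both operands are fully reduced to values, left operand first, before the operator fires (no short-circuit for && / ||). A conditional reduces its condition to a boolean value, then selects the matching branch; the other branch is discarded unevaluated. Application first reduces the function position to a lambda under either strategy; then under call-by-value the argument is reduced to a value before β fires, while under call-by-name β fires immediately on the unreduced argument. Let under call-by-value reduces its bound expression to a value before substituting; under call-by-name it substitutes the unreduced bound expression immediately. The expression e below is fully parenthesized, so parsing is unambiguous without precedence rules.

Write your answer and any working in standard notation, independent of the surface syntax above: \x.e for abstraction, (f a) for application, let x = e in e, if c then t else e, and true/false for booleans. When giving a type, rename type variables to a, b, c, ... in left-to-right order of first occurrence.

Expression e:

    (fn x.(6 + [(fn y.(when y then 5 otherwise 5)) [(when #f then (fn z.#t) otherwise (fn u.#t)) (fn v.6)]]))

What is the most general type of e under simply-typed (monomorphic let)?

Trace:
  unify Int ~ Int
y : b
  unify b ~ Bool
  unify Int ~ Int
\y._ : Bool -> Int
  unify Bool ~ Bool
\z._ : c -> Bool
\u._ : d -> Bool
  unify c -> Bool ~ d -> Bool
  unify c ~ d
  unify Bool ~ Bool
\v._ : e -> Int
  unify d -> Bool ~ (e -> Int) -> f
  unify d ~ e -> Int
  unify Bool ~ f
_ _ : Bool
  unify Bool -> Int ~ Bool -> g
  unify Bool ~ Bool
  unify Int ~ g
_ _ : Int
  unify Int ~ Int
\x._ : a -> Int

Answer: a -> Int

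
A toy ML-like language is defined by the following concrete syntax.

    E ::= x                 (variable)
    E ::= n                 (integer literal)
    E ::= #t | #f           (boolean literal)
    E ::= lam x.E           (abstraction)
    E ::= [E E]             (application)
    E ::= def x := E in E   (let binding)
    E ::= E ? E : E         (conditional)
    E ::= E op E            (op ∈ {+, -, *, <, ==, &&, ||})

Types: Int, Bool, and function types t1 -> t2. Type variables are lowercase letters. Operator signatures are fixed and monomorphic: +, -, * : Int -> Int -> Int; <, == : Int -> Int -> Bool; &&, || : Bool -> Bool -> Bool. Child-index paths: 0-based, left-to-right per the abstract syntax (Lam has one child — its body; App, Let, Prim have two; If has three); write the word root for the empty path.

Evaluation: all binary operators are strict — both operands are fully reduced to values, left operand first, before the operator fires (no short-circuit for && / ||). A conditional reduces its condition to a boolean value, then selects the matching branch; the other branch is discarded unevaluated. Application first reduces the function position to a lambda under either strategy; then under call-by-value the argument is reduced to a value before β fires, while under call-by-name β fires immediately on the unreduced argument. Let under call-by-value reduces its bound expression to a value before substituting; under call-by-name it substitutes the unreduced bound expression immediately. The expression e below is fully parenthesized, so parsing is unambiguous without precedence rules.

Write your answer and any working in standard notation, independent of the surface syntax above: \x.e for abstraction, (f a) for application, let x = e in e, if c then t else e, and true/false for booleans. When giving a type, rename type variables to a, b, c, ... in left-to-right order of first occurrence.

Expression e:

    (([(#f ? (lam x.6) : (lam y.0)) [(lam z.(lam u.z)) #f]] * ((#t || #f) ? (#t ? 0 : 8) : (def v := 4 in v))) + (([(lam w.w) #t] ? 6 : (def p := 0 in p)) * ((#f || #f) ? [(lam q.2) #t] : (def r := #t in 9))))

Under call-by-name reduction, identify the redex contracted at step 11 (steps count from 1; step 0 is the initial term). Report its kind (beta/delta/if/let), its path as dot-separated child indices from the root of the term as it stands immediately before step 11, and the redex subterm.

Derivation:
step 0: ((((if false then (\x.6) else (\y.0)) ((\z.(\u.z)) false)) * (if (true || false) then (if true then 0 else 8) else (let v = 4 in v))) + ((if ((\w.w) true) then 6 else (let p = 0 in p)) * (if (false || false) then ((\q.2) true) else (let r = true in 9))))
step 1: [if@0.0.0] ((((\y.0) ((\z.(\u.z)) false)) * (if (true || false) then (if true then 0 else 8) else (let v = 4 in v))) + ((if ((\w.w) true) then 6 else (let p = 0 in p)) * (if (false || false) then ((\q.2) true) else (let r = true in 9))))
step 2: [beta@0.0] ((0 * (if (true || false) then (if true then 0 else 8) else (let v = 4 in v))) + ((if ((\w.w) true) then 6 else (let p = 0 in p)) * (if (false || false) then ((\q.2) true) else (let r = true in 9))))
step 3: [delta@0.1.0] ((0 * (if true then (if true then 0 else 8) else (let v = 4 in v))) + ((if ((\w.w) true) then 6 else (let p = 0 in p)) * (if (false || false) then ((\q.2) true) else (let r = true in 9))))
step 4: [if@0.1] ((0 * (if true then 0 else 8)) + ((if ((\w.w) true) then 6 else (let p = 0 in p)) * (if (false || false) then ((\q.2) true) else (let r = true in 9))))
step 5: [if@0.1] ((0 * 0) + ((if ((\w.w) true) then 6 else (let p = 0 in p)) * (if (false || false) then ((\q.2) true) else (let r = true in 9))))
step 6: [delta@0] (0 + ((if ((\w.w) true) then 6 else (let p = 0 in p)) * (if (false || false) then ((\q.2) true) else (let r = true in 9))))
step 7: [beta@1.0.0] (0 + ((if true then 6 else (let p = 0 in p)) * (if (false || false) then ((\q.2) true) else (let r = true in 9))))
step 8: [if@1.0] (0 + (6 * (if (false || false) then ((\q.2) true) else (let r = true in 9))))
step 9: [delta@1.1.0] (0 + (6 * (if false then ((\q.2) true) else (let r = true in 9))))
step 10: [if@1.1] (0 + (6 * (let r = true in 9)))
step 11: [let@1.1] (0 + (6 * 9))

Answer: let at 1.1 : (let r = true in 9)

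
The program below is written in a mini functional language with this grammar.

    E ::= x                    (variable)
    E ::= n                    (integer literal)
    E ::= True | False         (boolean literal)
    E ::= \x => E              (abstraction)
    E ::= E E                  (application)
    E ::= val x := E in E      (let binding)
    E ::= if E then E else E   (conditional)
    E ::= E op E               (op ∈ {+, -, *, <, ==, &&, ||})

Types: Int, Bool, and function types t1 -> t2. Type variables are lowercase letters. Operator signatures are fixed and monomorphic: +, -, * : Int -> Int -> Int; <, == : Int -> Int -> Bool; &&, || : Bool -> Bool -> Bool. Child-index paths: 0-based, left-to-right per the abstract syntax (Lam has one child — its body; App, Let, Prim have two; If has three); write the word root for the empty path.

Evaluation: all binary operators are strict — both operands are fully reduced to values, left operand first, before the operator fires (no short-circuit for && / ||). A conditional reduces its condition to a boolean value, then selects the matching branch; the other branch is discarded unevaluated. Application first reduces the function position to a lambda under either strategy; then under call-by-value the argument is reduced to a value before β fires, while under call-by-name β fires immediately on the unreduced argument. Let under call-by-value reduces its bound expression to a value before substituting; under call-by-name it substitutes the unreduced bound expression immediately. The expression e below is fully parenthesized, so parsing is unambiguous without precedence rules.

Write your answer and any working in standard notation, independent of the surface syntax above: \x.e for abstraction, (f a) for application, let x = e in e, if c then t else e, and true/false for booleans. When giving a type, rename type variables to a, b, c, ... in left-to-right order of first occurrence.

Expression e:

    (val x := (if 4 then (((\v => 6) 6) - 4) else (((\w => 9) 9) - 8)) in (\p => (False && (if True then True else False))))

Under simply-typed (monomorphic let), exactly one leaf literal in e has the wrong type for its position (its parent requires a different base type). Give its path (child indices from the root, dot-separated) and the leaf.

Answer: 0.0 : 4

Working:
  unify Int ~ Bool
  FAIL: mismatch Int ~ Bool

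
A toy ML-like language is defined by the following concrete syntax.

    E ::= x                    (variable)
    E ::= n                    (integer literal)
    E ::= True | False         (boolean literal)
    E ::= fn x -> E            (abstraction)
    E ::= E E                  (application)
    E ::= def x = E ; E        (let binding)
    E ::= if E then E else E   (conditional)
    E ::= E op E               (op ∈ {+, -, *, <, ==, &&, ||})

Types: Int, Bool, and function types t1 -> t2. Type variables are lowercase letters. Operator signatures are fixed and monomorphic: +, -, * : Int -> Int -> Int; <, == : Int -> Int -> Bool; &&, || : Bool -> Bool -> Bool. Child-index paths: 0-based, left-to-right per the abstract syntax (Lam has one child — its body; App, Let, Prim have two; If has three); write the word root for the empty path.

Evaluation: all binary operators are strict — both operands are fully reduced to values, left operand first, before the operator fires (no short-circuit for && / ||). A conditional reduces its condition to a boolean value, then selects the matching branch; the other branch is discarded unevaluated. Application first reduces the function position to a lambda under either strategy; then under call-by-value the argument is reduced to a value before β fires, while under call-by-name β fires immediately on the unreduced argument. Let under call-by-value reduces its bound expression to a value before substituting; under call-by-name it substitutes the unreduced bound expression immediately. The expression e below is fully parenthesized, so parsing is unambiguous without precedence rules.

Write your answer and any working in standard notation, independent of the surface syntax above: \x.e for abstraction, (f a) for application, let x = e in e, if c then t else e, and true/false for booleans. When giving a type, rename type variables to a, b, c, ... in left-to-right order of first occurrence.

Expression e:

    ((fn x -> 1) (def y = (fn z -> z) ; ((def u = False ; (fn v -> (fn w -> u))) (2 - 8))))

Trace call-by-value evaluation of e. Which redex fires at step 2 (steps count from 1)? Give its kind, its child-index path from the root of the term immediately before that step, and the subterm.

Trace:
step 0: ((\x.1) (let y = (\z.z) in ((let u = false in (\v.(\w.u))) (2 - 8))))
step 1: [let@1] ((\x.1) ((let u = false in (\v.(\w.u))) (2 - 8)))
step 2: [let@1.0] ((\x.1) ((\v.(\w.false)) (2 - 8)))

Answer: let at 1.0 : (let u = false in (\v.(\w.u)))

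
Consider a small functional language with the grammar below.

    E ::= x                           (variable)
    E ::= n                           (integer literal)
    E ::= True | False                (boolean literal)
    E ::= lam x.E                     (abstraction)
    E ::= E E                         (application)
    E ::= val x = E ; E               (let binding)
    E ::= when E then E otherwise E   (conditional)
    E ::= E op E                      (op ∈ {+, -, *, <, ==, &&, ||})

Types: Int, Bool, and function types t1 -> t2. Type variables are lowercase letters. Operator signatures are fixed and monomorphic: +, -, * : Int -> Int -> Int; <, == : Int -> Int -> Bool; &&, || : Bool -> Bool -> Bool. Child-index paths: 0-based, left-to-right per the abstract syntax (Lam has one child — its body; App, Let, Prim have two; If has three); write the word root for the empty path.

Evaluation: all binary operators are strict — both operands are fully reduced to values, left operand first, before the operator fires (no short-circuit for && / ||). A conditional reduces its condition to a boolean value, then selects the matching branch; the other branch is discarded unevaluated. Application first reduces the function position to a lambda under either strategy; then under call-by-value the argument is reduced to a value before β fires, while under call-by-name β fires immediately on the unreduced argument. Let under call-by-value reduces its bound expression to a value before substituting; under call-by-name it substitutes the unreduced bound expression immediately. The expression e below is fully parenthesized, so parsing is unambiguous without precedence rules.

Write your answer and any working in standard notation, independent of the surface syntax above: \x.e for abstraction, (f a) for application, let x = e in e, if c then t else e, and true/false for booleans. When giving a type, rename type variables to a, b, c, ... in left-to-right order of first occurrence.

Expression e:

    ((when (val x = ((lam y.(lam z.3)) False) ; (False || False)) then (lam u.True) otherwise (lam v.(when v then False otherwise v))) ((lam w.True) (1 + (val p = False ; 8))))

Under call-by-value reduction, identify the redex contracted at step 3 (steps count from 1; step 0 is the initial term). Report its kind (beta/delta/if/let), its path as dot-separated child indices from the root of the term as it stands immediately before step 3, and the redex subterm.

Answer: delta at 0.0 : (false || false)

Derivation:
step 0: ((if (let x = ((\y.(\z.3)) false) in (false || false)) then (\u.true) else (\v.(if v then false else v))) ((\w.true) (1 + (let p = false in 8))))
step 1: [beta@0.0.0] ((if (let x = (\z.3) in (false || false)) then (\u.true) else (\v.(if v then false else v))) ((\w.true) (1 + (let p = false in 8))))
step 2: [let@0.0] ((if (false || false) then (\u.true) else (\v.(if v then false else v))) ((\w.true) (1 + (let p = false in 8))))
step 3: [delta@0.0] ((if false then (\u.true) else (\v.(if v then false else v))) ((\w.true) (1 + (let p = false in 8))))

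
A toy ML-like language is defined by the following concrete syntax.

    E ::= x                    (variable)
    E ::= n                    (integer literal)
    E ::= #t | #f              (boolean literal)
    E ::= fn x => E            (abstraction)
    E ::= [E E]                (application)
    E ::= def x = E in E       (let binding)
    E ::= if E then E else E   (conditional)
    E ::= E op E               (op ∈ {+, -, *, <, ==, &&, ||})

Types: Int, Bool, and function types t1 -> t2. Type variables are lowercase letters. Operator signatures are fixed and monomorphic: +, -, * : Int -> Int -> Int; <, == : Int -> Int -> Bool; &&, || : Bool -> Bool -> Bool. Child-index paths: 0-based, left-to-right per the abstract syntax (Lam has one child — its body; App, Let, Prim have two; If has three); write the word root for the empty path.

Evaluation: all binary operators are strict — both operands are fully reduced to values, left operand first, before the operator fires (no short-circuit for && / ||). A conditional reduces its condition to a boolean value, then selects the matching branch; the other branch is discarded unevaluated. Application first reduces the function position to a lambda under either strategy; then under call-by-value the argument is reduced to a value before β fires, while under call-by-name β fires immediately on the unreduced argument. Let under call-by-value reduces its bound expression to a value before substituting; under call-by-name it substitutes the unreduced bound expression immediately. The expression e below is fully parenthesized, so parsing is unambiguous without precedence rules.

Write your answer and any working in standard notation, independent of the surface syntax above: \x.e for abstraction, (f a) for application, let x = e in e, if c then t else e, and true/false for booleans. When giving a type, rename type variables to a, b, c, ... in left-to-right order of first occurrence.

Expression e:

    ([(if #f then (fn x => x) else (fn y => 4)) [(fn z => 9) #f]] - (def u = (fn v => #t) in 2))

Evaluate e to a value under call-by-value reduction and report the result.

Derivation:
step 0: (((if false then (\x.x) else (\y.4)) ((\z.9) false)) - (let u = (\v.true) in 2))
step 1: [if@0.0] (((\y.4) ((\z.9) false)) - (let u = (\v.true) in 2))
step 2: [beta@0.1] (((\y.4) 9) - (let u = (\v.true) in 2))
step 3: [beta@0] (4 - (let u = (\v.true) in 2))
step 4: [let@1] (4 - 2)
step 5: [delta@root] 2

Answer: 2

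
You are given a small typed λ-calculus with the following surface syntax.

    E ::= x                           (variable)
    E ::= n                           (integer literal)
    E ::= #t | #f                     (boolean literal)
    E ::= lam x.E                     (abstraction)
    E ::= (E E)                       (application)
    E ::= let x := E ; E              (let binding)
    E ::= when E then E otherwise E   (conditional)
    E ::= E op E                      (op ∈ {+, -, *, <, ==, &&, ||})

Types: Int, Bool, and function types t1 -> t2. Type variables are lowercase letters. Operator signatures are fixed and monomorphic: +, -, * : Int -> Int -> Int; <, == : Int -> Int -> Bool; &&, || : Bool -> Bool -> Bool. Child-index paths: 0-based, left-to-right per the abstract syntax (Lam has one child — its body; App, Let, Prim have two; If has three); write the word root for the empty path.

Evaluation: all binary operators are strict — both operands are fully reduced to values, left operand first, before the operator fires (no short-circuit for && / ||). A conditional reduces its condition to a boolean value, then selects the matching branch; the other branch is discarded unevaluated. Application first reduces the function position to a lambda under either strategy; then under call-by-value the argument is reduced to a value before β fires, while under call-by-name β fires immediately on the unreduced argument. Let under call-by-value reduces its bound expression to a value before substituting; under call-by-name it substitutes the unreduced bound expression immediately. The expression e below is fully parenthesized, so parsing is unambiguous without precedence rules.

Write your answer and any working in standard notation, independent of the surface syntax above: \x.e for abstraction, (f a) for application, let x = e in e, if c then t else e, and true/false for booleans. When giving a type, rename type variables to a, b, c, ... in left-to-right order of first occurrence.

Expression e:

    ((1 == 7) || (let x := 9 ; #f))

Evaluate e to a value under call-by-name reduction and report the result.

Working:
step 0: ((1 == 7) || (let x = 9 in false))
step 1: [delta@0] (false || (let x = 9 in false))
step 2: [let@1] (false || false)
step 3: [delta@root] false

Answer: false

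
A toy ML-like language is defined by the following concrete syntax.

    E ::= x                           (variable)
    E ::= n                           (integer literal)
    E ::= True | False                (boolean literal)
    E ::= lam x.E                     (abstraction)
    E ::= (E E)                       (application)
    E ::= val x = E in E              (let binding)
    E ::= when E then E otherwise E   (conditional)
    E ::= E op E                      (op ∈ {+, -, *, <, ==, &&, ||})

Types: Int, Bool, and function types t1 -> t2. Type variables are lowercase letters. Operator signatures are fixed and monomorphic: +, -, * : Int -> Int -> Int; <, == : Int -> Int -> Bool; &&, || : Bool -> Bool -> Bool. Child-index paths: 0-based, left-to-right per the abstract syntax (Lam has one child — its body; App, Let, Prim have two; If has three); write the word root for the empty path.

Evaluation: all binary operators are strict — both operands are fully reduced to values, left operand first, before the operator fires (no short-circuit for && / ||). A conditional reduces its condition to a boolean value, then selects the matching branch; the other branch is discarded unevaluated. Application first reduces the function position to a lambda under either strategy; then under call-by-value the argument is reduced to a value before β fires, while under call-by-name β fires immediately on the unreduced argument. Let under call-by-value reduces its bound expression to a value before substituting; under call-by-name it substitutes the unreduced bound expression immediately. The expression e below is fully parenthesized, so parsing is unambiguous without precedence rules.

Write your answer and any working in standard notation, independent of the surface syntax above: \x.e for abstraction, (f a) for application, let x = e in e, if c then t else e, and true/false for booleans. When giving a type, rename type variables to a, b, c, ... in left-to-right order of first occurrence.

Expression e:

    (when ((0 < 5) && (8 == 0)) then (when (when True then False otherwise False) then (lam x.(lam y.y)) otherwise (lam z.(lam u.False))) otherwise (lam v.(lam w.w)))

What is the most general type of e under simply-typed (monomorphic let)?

Answer: a -> Bool -> Bool

Trace:
  unify Int ~ Int
  unify Int ~ Int
  unify Bool ~ Bool
  unify Int ~ Int
  unify Int ~ Int
  unify Bool ~ Bool
  unify Bool ~ Bool
  unify Bool ~ Bool
  unify Bool ~ Bool
  unify Bool ~ Bool
y : b
\y._ : b -> b
\x._ : a -> b -> b
\u._ : d -> Bool
\z._ : c -> d -> Bool
  unify a -> b -> b ~ c -> d -> Bool
  unify a ~ c
  unify b -> b ~ d -> Bool
  unify b ~ d
  unify d ~ Bool
w : f
\w._ : f -> f
\v._ : e -> f -> f
  unify c -> Bool -> Bool ~ e -> f -> f
  unify c ~ e
  unify Bool -> Bool ~ f -> f
  unify Bool ~ f
  unify Bool ~ Bool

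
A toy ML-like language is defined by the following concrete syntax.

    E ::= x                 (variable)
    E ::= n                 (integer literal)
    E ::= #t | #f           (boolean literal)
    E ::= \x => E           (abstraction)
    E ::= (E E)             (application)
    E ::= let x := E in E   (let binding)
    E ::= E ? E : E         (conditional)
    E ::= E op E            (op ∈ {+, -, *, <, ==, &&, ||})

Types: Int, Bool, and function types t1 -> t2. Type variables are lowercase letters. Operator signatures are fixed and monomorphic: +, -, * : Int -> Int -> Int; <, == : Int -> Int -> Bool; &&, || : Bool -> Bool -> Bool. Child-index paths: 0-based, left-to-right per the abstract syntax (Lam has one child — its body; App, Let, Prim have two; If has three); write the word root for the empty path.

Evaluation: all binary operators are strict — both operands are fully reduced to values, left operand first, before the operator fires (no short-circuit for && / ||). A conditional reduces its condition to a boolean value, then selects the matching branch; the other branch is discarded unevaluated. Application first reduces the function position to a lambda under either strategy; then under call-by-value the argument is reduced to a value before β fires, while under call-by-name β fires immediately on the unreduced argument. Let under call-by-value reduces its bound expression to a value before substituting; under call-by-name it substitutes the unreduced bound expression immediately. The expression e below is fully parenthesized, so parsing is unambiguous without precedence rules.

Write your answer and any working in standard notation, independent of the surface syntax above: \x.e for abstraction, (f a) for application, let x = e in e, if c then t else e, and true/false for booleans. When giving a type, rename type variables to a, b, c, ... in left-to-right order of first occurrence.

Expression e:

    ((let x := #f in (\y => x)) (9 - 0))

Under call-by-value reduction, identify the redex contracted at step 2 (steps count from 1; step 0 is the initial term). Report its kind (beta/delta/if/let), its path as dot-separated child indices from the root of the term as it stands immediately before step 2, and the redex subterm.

Answer: delta at 1 : (9 - 0)

Derivation:
step 0: ((let x = false in (\y.x)) (9 - 0))
step 1: [let@0] ((\y.false) (9 - 0))
step 2: [delta@1] ((\y.false) 9)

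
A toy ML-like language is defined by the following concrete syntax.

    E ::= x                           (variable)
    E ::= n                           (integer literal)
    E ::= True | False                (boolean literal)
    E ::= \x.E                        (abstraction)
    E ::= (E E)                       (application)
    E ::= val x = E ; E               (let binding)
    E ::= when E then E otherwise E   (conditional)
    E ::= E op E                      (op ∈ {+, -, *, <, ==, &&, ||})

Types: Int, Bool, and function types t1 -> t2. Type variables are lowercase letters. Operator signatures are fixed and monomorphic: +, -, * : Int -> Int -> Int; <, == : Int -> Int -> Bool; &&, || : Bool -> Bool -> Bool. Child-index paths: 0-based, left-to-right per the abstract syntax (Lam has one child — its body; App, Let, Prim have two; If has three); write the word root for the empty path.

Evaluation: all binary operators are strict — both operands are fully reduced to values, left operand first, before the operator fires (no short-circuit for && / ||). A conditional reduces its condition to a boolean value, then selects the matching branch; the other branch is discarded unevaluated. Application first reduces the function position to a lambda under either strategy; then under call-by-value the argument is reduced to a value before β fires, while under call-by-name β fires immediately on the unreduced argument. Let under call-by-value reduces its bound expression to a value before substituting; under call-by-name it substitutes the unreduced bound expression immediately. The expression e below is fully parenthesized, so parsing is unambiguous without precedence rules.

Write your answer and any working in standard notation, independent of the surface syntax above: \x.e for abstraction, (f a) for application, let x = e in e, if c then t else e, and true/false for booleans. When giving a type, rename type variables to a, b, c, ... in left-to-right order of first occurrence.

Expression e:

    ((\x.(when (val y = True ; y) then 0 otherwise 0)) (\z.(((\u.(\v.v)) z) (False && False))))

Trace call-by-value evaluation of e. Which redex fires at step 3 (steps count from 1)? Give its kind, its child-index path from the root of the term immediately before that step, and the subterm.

Answer: if at root : (if true then 0 else 0)

Trace:
step 0: ((\x.(if (let y = true in y) then 0 else 0)) (\z.(((\u.(\v.v)) z) (false && false))))
step 1: [beta@root] (if (let y = true in y) then 0 else 0)
step 2: [let@0] (if true then 0 else 0)
step 3: [if@root] 0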